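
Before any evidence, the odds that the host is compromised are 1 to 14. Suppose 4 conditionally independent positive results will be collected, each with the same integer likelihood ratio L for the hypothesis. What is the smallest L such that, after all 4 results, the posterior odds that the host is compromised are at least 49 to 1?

6

Prior odds = 1/14.
Target odds = 49.
Need L⁴ ≥ 49 ÷ (1/14) = 686.
5⁴ = 625 < 686 ≤ 1296 = 6⁴, so L = 6.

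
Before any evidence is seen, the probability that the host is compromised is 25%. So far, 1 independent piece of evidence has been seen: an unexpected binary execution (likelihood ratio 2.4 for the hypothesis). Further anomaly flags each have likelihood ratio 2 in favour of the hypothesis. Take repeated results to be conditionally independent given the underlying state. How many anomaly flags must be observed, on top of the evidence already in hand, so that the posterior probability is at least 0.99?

7

Prior odds = 0.25/0.75 = 1/3.
Bayes factor of the evidence already in hand = 2.4.
Odds after that evidence = (1/3) × 2.4 = 0.8.
Target odds = 0.99/0.01 = 99.
Need 2ⁿ ≥ 99 ÷ 0.8 = 123.75.
2⁶ = 64 falls short of 123.75 but 2⁷ = 128 reaches it, so n = 7.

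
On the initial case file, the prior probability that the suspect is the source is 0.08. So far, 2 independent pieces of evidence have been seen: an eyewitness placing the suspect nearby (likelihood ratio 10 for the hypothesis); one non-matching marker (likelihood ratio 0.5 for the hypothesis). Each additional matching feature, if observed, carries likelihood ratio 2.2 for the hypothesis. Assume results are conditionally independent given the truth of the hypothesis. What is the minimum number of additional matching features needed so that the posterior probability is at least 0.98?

6

Prior odds = 0.08/0.92 = 2/23.
Combined Bayes factor of the evidence already in hand = 10 × 0.5 = 5.
Odds after that evidence = (2/23) × 5 = 10/23.
Target odds = 0.98/0.02 = 49.
Need 2.2ⁿ ≥ 49 ÷ (10/23) = 112.7.
2.2⁵ = 51.53632 falls short of 112.7 but 2.2⁶ = 1771561/15625 reaches it, so n = 6.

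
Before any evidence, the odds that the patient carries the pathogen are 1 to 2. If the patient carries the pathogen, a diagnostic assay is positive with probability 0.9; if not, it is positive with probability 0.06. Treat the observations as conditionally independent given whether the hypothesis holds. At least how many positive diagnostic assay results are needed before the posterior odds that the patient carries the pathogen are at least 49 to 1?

2

Prior odds = 0.5.
Likelihood ratio of a positive = 0.9/0.06 = 15.
Target odds = 49.
Need 0.5 × 15ⁿ ≥ 49, i.e. 15ⁿ ≥ 98.
15¹ = 15 falls short of 98 but 15² = 225 reaches it, so n = 2.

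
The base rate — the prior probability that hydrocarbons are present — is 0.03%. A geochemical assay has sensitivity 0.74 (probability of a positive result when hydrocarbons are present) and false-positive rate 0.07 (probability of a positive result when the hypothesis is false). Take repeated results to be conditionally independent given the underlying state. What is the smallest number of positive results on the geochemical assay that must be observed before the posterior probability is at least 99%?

Prior odds: 0.0003 ÷ 0.9997 = 3/9997.
Likelihood ratio of a positive result = 0.74/0.07 = 74/7.
Target odds: 0.99 ÷ 0.01 = 99.
Need (3/9997) × (74/7)ⁿ ≥ 99, i.e. (74/7)ⁿ ≥ 329901.
(74/7)⁵ ≈132029 falls short of 329901 but (74/7)⁶ ≈1.39573e+06 reaches it, so n = 6.

6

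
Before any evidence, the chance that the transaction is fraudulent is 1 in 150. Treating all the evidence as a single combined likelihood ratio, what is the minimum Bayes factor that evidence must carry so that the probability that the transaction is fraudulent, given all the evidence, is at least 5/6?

Prior odds = (1/150)/(149/150) = 1/149.
Target odds = (5/6)/(1/6) = 5.
Required Bayes factor = 5 ÷ (1/149) = 745.

745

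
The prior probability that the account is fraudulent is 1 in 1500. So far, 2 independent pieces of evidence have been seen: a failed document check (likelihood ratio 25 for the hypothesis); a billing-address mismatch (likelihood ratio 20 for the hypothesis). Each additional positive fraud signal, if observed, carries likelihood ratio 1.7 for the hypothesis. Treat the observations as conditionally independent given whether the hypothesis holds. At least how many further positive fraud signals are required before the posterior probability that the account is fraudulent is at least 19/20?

8

Prior odds = (1/1500)/(1499/1500) = 1/1499.
Combined Bayes factor of the evidence already in hand = 25 × 20 = 500.
Odds after that evidence = (1/1499) × 500 = 500/1499.
Target odds = 0.95/0.05 = 19.
Need 1.7ⁿ ≥ 19 ÷ (500/1499) = 56.962.
1.7⁷ = 410338673/10000000 falls short of 56.962 but 1.7⁸ ≈69.7576 reaches it, so n = 8.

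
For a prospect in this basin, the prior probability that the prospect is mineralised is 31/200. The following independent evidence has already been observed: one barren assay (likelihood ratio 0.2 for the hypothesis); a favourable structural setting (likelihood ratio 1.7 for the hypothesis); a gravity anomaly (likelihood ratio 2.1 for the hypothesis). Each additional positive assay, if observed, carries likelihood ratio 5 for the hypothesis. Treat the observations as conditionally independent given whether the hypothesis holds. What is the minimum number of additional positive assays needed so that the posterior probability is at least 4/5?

Prior odds = 0.155/0.845 = 31/169.
Combined Bayes factor of the evidence already in hand = 0.2 × 1.7 × 2.1 = 0.714.
Odds after that evidence = (31/169) × 0.714 = 11067/84500.
Target odds = 0.8/0.2 = 4.
Need 5ⁿ ≥ 4 ÷ (11067/84500) = 338000/11067.
5² = 25 falls short of 338000/11067 but 5³ = 125 reaches it, so n = 3.

3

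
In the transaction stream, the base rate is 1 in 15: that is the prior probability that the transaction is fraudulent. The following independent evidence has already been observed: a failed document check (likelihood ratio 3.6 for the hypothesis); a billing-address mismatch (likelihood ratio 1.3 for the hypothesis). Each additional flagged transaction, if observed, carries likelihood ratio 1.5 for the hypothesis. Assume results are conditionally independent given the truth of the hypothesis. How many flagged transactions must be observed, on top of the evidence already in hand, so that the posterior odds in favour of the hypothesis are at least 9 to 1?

Prior odds = (1/15)/(14/15) = 1/14.
Combined Bayes factor of the evidence already in hand = 3.6 × 1.3 = 4.68.
Odds after that evidence = (1/14) × 4.68 = 117/350.
Target odds = 9.
Need 1.5ⁿ ≥ 9 ÷ (117/350) = 350/13.
1.5⁸ = 25.62890625 falls short of 350/13 but 1.5⁹ = 19683/512 reaches it, so n = 9.

9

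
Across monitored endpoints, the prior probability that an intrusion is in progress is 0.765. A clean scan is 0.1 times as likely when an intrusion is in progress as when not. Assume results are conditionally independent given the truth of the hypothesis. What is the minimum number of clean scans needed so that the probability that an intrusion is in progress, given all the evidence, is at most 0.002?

Prior odds: 0.765 ÷ 0.235 = 153/47.
Likelihood ratio per clean scan = 0.1.
Target posterior odds = 0.002/0.998 = 1/499.
Require 0.1ⁿ ≤ 1/499 ÷ (153/47) = 47/76347.
0.1³ = 0.001 is still above 47/76347 but 0.1⁴ = 0.0001 is at or below it, so n = 4.

4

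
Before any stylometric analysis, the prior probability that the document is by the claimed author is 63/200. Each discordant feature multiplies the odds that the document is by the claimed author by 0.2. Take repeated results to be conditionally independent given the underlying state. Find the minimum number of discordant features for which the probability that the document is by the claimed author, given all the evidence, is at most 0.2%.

Prior odds: 0.315 ÷ 0.685 = 63/137.
Likelihood ratio per discordant feature = 0.2.
Target odds: 0.002 ÷ 0.998 = 1/499.
Need (63/137) × 0.2ⁿ ≤ 1/499, i.e. 0.2ⁿ ≤ 137/31437.
0.2³ = 0.008 is still above 137/31437 but 0.2⁴ = 0.0016 is at or below it, so n = 4.

4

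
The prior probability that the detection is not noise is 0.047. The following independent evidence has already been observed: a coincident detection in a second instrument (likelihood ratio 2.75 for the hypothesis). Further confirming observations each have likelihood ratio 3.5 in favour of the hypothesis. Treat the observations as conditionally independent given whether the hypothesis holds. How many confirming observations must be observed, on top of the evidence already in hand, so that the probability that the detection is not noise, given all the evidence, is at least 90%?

4

Prior odds = 0.047/0.953 = 47/953.
Bayes factor of the evidence already in hand = 2.75.
Odds after that evidence = (47/953) × 2.75 = 517/3812.
Target odds = 0.9/0.1 = 9.
Need 3.5ⁿ ≥ 9 ÷ (517/3812) = 34308/517.
3.5³ = 42.875 falls short of 34308/517 but 3.5⁴ = 150.0625 reaches it, so n = 4.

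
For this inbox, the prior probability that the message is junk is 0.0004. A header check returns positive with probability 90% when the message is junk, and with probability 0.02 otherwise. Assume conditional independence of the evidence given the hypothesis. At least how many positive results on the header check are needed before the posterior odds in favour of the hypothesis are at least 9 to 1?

3

Prior odds: 0.0004 ÷ 0.9996 = 1/2499.
Likelihood ratio of a positive result = 0.9/0.02 = 45.
Target odds = 9.
Need (1/2499) × 45ⁿ ≥ 9, i.e. 45ⁿ ≥ 22491.
45² = 2025 falls short of 22491 but 45³ = 91125 reaches it, so n = 3.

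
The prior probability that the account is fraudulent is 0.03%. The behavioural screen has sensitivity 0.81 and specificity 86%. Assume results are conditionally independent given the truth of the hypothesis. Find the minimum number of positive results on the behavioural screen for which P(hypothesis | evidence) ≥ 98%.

Prior odds: 0.0003 ÷ 0.9997 = 3/9997.
False-positive rate = 1 − 0.86 = 0.14; likelihood ratio of a positive = 0.81/0.14 = 81/14.
Target odds: 0.98 ÷ 0.02 = 49.
Require (81/14)ⁿ ≥ 49 ÷ (3/9997) = 489853/3.
(81/14)⁶ ≈37509.6 falls short of 489853/3 but (81/14)⁷ ≈217020 reaches it, so n = 7.

7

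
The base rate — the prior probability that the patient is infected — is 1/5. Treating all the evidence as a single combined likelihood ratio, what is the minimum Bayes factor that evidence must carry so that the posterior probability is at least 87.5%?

Prior odds = 0.2/0.8 = 0.25.
Target odds = 0.875/0.125 = 7.
Required Bayes factor = 7 ÷ 0.25 = 28.

28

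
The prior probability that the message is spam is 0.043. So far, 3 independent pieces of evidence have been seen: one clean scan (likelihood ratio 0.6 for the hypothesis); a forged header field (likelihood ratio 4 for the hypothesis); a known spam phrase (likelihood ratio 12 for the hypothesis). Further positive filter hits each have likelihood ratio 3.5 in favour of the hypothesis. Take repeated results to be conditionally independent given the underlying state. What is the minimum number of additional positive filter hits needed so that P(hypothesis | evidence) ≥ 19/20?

Prior odds = 0.043/0.957 = 43/957.
Combined Bayes factor of the evidence already in hand = 0.6 × 4 × 12 = 28.8.
Odds after that evidence = (43/957) × 28.8 = 2064/1595.
Target odds = 0.95/0.05 = 19.
Need 3.5ⁿ ≥ 19 ÷ (2064/1595) = 30305/2064.
3.5² = 12.25 falls short of 30305/2064 but 3.5³ = 42.875 reaches it, so n = 3.

3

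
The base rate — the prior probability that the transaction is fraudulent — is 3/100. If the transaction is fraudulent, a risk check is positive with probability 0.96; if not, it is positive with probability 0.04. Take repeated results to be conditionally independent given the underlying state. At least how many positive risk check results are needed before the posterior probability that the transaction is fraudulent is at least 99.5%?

Prior odds: 0.03 ÷ 0.97 = 3/97.
Likelihood ratio of a positive = 0.96/0.04 = 24.
Target posterior odds = 0.995/0.005 = 199.
Need (3/97) × 24ⁿ ≥ 199, i.e. 24ⁿ ≥ 19303/3.
24² = 576 falls short of 19303/3 but 24³ = 13824 reaches it, so n = 3.

3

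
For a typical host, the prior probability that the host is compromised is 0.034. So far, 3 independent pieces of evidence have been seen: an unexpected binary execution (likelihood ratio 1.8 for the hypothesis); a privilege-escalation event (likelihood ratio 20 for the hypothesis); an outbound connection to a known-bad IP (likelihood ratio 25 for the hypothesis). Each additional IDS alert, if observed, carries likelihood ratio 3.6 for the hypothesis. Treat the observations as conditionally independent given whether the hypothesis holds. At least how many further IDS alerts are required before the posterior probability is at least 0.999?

Prior odds = 0.034/0.966 = 17/483.
Combined Bayes factor of the evidence already in hand = 1.8 × 20 × 25 = 900.
Odds after that evidence = (17/483) × 900 = 5100/161.
Target odds = 0.999/0.001 = 999.
Need 3.6ⁿ ≥ 999 ÷ (5100/161) = 53613/1700.
3.6² = 12.96 falls short of 53613/1700 but 3.6³ = 46.656 reaches it, so n = 3.

3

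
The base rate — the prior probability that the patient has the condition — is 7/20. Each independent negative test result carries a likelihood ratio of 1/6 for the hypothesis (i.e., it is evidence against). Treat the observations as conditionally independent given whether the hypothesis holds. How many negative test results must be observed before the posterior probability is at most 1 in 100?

Prior odds = 0.35/0.65 = 7/13.
Likelihood ratio per negative test result = 1/6.
Target odds: 0.01 ÷ 0.99 = 1/99.
Require (1/6)ⁿ ≤ 1/99 ÷ (7/13) = 13/693.
(1/6)² = 1/36 is still above 13/693 but (1/6)³ = 1/216 is at or below it, so n = 3.

3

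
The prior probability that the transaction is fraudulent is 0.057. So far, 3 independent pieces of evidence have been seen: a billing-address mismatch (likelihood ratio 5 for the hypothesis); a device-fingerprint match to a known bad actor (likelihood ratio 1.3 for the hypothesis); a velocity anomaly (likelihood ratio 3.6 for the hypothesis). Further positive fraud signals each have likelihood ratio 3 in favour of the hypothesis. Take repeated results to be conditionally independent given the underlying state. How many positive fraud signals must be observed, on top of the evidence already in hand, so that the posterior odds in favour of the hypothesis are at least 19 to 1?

3

Prior odds = 0.057/0.943 = 57/943.
Combined Bayes factor of the evidence already in hand = 5 × 1.3 × 3.6 = 23.4.
Odds after that evidence = (57/943) × 23.4 = 6669/4715.
Target odds = 19.
Need 3ⁿ ≥ 19 ÷ (6669/4715) = 4715/351.
3² = 9 falls short of 4715/351 but 3³ = 27 reaches it, so n = 3.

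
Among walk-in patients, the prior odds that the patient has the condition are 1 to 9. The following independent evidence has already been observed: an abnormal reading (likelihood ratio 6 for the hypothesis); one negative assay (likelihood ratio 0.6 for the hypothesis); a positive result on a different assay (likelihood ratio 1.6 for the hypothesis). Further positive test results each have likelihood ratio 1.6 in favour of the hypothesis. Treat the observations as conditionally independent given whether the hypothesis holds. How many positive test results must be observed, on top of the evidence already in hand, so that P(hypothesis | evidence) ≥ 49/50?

10

Prior odds = 1/9.
Combined Bayes factor of the evidence already in hand = 6 × 0.6 × 1.6 = 5.76.
Odds after that evidence = (1/9) × 5.76 = 0.64.
Target odds = 0.98/0.02 = 49.
Need 1.6ⁿ ≥ 49 ÷ 0.64 = 76.5625.
1.6⁹ = 134217728/1953125 falls short of 76.5625 but 1.6¹⁰ ≈109.951 reaches it, so n = 10.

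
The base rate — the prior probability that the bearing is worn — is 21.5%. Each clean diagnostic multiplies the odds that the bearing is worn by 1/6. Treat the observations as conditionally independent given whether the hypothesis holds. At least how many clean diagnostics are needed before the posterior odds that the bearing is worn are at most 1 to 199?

Prior odds: 0.215 ÷ 0.785 = 43/157.
Likelihood ratio per clean diagnostic = 1/6.
Target odds = 1/199.
Require (1/6)ⁿ ≤ 1/199 ÷ (43/157) = 157/8557.
(1/6)² = 1/36 is still above 157/8557 but (1/6)³ = 1/216 is at or below it, so n = 3.

3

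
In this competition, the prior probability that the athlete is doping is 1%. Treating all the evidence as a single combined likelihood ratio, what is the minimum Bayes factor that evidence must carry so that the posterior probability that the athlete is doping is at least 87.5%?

Prior odds = 0.01/0.99 = 1/99.
Target odds = 0.875/0.125 = 7.
Required Bayes factor = 7 ÷ (1/99) = 693.

693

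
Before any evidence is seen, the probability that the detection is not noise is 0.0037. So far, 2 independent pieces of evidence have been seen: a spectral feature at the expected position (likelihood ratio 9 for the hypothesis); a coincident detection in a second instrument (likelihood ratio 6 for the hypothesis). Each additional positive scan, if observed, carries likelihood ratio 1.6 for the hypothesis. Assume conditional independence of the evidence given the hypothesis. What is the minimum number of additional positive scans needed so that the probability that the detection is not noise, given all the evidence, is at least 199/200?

Prior odds = 0.0037/0.9963 = 37/9963.
Combined Bayes factor of the evidence already in hand = 9 × 6 = 54.
Odds after that evidence = (37/9963) × 54 = 74/369.
Target odds = 0.995/0.005 = 199.
Need 1.6ⁿ ≥ 199 ÷ (74/369) = 73431/74.
1.6¹⁴ ≈720.576 falls short of 73431/74 but 1.6¹⁵ ≈1152.92 reaches it, so n = 15.

15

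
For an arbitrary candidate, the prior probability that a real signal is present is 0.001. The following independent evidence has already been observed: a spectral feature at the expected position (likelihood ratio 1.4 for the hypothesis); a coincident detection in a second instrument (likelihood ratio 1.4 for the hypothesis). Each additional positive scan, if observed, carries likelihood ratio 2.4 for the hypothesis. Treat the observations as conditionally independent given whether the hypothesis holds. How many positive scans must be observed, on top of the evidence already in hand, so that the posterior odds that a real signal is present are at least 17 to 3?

Prior odds = 0.001/0.999 = 1/999.
Combined Bayes factor of the evidence already in hand = 1.4 × 1.4 = 1.96.
Odds after that evidence = (1/999) × 1.96 = 49/24975.
Target odds = 17/3.
Need 2.4ⁿ ≥ 17/3 ÷ (49/24975) = 141525/49.
2.4⁹ ≈2641.81 falls short of 141525/49 but 2.4¹⁰ ≈6340.34 reaches it, so n = 10.

10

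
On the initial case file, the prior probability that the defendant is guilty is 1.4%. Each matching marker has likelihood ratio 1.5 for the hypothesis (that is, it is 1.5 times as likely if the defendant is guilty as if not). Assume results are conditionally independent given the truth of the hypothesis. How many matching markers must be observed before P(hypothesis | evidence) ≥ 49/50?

Prior odds = 0.014/0.986 = 7/493.
Likelihood ratio per matching marker = 1.5.
Target posterior odds = 0.98/0.02 = 49.
Require 1.5ⁿ ≥ 49 ÷ (7/493) = 3451.
1.5²⁰ ≈3325.26 falls short of 3451 but 1.5²¹ ≈4987.89 reaches it, so n = 21.

21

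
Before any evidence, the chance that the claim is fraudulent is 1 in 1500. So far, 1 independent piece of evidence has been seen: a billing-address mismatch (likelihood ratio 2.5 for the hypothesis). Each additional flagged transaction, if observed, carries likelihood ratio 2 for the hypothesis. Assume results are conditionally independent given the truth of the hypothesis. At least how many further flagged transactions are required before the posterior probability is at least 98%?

Prior odds = (1/1500)/(1499/1500) = 1/1499.
Bayes factor of the evidence already in hand = 2.5.
Odds after that evidence = (1/1499) × 2.5 = 5/2998.
Target odds = 0.98/0.02 = 49.
Need 2ⁿ ≥ 49 ÷ (5/2998) = 29380.4.
2¹⁴ = 16384 falls short of 29380.4 but 2¹⁵ = 32768 reaches it, so n = 15.

15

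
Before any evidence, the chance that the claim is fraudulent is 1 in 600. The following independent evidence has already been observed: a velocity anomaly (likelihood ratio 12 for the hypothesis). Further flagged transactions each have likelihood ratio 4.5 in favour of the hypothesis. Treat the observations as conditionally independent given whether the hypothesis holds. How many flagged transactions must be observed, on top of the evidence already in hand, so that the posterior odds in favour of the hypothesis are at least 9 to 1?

5

Prior odds = (1/600)/(599/600) = 1/599.
Bayes factor of the evidence already in hand = 12.
Odds after that evidence = (1/599) × 12 = 12/599.
Target odds = 9.
Need 4.5ⁿ ≥ 9 ÷ (12/599) = 449.25.
4.5⁴ = 410.0625 falls short of 449.25 but 4.5⁵ = 1845.28125 reaches it, so n = 5.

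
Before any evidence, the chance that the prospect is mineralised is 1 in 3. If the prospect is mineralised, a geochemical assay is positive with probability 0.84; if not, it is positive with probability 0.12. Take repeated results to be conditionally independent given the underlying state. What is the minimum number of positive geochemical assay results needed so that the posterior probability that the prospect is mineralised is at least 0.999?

Prior odds: (1/3) ÷ (2/3) = 0.5.
Likelihood ratio of a positive = 0.84/0.12 = 7.
Target odds: 0.999 ÷ 0.001 = 999.
Need 0.5 × 7ⁿ ≥ 999, i.e. 7ⁿ ≥ 1998.
7³ = 343 falls short of 1998 but 7⁴ = 2401 reaches it, so n = 4.

4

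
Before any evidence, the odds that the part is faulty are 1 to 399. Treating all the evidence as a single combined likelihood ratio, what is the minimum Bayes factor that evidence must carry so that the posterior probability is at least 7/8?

Prior odds = 1/399.
Target odds = 0.875/0.125 = 7.
Required Bayes factor = 7 ÷ (1/399) = 2793.

2793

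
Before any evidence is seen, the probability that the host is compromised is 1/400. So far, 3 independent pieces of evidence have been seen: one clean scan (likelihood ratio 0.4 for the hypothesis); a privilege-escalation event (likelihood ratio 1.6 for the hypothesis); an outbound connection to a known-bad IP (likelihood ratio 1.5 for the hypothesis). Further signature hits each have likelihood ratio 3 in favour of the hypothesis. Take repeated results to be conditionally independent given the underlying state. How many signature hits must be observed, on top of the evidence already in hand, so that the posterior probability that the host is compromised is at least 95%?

9

Prior odds = 0.0025/0.9975 = 1/399.
Combined Bayes factor of the evidence already in hand = 0.4 × 1.6 × 1.5 = 0.96.
Odds after that evidence = (1/399) × 0.96 = 8/3325.
Target odds = 0.95/0.05 = 19.
Need 3ⁿ ≥ 19 ÷ (8/3325) = 7896.875.
3⁸ = 6561 falls short of 7896.875 but 3⁹ = 19683 reaches it, so n = 9.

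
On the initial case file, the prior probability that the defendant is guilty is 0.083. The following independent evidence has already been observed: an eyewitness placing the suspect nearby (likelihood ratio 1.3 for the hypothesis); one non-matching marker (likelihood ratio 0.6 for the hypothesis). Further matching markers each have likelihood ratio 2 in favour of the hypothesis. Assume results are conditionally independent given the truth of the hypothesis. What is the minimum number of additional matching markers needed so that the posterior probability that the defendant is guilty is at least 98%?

10

Prior odds = 0.083/0.917 = 83/917.
Combined Bayes factor of the evidence already in hand = 1.3 × 0.6 = 0.78.
Odds after that evidence = (83/917) × 0.78 = 3237/45850.
Target odds = 0.98/0.02 = 49.
Need 2ⁿ ≥ 49 ÷ (3237/45850) = 2246650/3237.
2⁹ = 512 falls short of 2246650/3237 but 2¹⁰ = 1024 reaches it, so n = 10.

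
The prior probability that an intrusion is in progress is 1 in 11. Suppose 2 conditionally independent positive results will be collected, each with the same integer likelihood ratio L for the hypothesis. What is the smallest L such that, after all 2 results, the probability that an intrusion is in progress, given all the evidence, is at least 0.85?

Prior odds = (1/11)/(10/11) = 0.1.
Target odds = 0.85/0.15 = 17/3.
Need L² ≥ 17/3 ÷ 0.1 = 170/3.
7² = 49 < 170/3 ≤ 64 = 8², so L = 8.

8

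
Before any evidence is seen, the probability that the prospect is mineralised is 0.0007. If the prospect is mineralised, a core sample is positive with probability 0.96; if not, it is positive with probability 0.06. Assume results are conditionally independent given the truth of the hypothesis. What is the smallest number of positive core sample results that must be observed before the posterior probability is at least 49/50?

5

Prior odds = 0.0007/0.9993 = 7/9993.
Likelihood ratio of a positive = 0.96/0.06 = 16.
Target odds: 0.98 ÷ 0.02 = 49.
Need (7/9993) × 16ⁿ ≥ 49, i.e. 16ⁿ ≥ 69951.
16⁴ = 65536 falls short of 69951 but 16⁵ = 1048576 reaches it, so n = 5.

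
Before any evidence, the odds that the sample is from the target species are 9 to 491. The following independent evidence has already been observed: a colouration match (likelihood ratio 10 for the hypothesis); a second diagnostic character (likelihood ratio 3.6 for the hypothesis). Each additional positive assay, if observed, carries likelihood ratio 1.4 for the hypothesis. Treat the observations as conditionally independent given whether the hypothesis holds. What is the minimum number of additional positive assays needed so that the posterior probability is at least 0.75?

Prior odds = 9/491.
Combined Bayes factor of the evidence already in hand = 10 × 3.6 = 36.
Odds after that evidence = (9/491) × 36 = 324/491.
Target odds = 0.75/0.25 = 3.
Need 1.4ⁿ ≥ 3 ÷ (324/491) = 491/108.
1.4⁴ = 3.8416 falls short of 491/108 but 1.4⁵ = 5.37824 reaches it, so n = 5.

5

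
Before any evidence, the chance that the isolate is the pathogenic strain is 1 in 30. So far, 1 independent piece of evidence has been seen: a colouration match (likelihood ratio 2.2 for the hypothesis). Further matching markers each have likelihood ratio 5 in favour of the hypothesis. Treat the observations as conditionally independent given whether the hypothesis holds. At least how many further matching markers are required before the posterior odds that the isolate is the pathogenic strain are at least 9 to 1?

Prior odds = (1/30)/(29/30) = 1/29.
Bayes factor of the evidence already in hand = 2.2.
Odds after that evidence = (1/29) × 2.2 = 11/145.
Target odds = 9.
Need 5ⁿ ≥ 9 ÷ (11/145) = 1305/11.
5² = 25 falls short of 1305/11 but 5³ = 125 reaches it, so n = 3.

3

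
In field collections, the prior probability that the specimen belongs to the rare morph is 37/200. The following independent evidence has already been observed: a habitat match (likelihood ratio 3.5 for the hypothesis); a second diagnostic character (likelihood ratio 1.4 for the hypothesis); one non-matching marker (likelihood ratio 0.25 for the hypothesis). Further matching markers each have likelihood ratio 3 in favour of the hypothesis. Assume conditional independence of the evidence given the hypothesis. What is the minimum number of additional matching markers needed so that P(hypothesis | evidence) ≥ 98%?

5

Prior odds = 0.185/0.815 = 37/163.
Combined Bayes factor of the evidence already in hand = 3.5 × 1.4 × 0.25 = 1.225.
Odds after that evidence = (37/163) × 1.225 = 1813/6520.
Target odds = 0.98/0.02 = 49.
Need 3ⁿ ≥ 49 ÷ (1813/6520) = 6520/37.
3⁴ = 81 falls short of 6520/37 but 3⁵ = 243 reaches it, so n = 5.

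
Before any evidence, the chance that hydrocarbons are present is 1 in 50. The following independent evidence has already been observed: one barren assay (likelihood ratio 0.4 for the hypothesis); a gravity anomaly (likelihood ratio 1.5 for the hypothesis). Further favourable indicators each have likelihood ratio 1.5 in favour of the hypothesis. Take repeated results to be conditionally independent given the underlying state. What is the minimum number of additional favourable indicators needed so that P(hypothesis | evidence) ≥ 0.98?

Prior odds = 0.02/0.98 = 1/49.
Combined Bayes factor of the evidence already in hand = 0.4 × 1.5 = 0.6.
Odds after that evidence = (1/49) × 0.6 = 3/245.
Target odds = 0.98/0.02 = 49.
Need 1.5ⁿ ≥ 49 ÷ (3/245) = 12005/3.
1.5²⁰ ≈3325.26 falls short of 12005/3 but 1.5²¹ ≈4987.89 reaches it, so n = 21.

21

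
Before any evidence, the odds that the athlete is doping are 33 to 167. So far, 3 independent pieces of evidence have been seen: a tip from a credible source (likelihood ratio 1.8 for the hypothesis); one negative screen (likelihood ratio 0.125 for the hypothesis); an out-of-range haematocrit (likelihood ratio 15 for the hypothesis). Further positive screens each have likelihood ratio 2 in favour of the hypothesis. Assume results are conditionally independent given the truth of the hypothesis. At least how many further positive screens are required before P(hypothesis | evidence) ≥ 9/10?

4

Prior odds = 33/167.
Combined Bayes factor of the evidence already in hand = 1.8 × 0.125 × 15 = 3.375.
Odds after that evidence = (33/167) × 3.375 = 891/1336.
Target odds = 0.9/0.1 = 9.
Need 2ⁿ ≥ 9 ÷ (891/1336) = 1336/99.
2³ = 8 falls short of 1336/99 but 2⁴ = 16 reaches it, so n = 4.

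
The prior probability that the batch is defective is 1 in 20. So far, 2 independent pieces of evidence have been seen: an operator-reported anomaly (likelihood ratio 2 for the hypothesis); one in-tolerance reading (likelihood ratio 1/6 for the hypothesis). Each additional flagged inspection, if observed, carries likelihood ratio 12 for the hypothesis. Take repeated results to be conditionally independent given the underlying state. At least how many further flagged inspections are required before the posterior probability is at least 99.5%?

Prior odds = 0.05/0.95 = 1/19.
Combined Bayes factor of the evidence already in hand = 2 × (1/6) = 1/3.
Odds after that evidence = (1/19) × 1/3 = 1/57.
Target odds = 0.995/0.005 = 199.
Need 12ⁿ ≥ 199 ÷ (1/57) = 11343.
12³ = 1728 falls short of 11343 but 12⁴ = 20736 reaches it, so n = 4.

4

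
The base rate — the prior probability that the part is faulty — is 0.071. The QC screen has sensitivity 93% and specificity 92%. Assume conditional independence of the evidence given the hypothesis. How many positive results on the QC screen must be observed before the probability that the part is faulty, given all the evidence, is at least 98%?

3

Prior odds: 0.071 ÷ 0.929 = 71/929.
False-positive rate = 1 − 0.92 = 0.08; likelihood ratio of a positive = 0.93/0.08 = 11.625.
Target posterior odds = 0.98/0.02 = 49.
Need (71/929) × 11.625ⁿ ≥ 49, i.e. 11.625ⁿ ≥ 45521/71.
11.625² = 135.140625 falls short of 45521/71 but 11.625³ = 804357/512 reaches it, so n = 3.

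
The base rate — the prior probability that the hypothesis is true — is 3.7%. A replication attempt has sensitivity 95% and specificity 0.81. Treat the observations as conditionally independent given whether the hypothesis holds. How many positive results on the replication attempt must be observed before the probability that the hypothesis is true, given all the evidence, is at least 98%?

Prior odds: 0.037 ÷ 0.963 = 37/963.
False-positive rate = 1 − 0.81 = 0.19; likelihood ratio of a positive = 0.95/0.19 = 5.
Target posterior odds = 0.98/0.02 = 49.
Need (37/963) × 5ⁿ ≥ 49, i.e. 5ⁿ ≥ 47187/37.
5⁴ = 625 falls short of 47187/37 but 5⁵ = 3125 reaches it, so n = 5.

5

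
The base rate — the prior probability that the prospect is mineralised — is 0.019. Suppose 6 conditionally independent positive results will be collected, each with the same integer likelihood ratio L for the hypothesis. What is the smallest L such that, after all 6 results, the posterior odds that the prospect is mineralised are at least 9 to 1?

3

Prior odds = 0.019/0.981 = 19/981.
Target odds = 9.
Need L⁶ ≥ 9 ÷ (19/981) = 8829/19.
2⁶ = 64 < 8829/19 ≤ 729 = 3⁶, so L = 3.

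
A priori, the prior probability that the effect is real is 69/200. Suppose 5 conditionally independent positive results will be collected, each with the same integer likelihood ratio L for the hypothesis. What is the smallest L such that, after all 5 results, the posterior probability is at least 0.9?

2

Prior odds = 0.345/0.655 = 69/131.
Target odds = 0.9/0.1 = 9.
Need L⁵ ≥ 9 ÷ (69/131) = 393/23.
1⁵ = 1 < 393/23 ≤ 32 = 2⁵, so L = 2.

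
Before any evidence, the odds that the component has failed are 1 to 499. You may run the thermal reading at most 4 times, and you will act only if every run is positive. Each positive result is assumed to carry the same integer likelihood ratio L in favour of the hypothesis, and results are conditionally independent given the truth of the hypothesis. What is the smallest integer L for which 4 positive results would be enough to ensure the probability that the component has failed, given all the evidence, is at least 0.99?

15

Prior odds = 1/499.
Target odds = 0.99/0.01 = 99.
Need L⁴ ≥ 99 ÷ (1/499) = 49401.
14⁴ = 38416 < 49401 ≤ 50625 = 15⁴, so L = 15.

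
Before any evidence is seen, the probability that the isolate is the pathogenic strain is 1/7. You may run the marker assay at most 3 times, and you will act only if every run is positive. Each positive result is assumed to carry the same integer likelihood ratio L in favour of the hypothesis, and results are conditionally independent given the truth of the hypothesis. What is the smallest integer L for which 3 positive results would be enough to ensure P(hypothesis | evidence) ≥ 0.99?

9

Prior odds = (1/7)/(6/7) = 1/6.
Target odds = 0.99/0.01 = 99.
Need L³ ≥ 99 ÷ (1/6) = 594.
8³ = 512 < 594 ≤ 729 = 9³, so L = 9.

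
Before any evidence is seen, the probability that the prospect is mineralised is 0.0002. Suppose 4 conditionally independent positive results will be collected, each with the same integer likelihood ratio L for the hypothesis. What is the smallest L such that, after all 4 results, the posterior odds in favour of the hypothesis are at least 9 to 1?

Prior odds = 0.0002/0.9998 = 1/4999.
Target odds = 9.
Need L⁴ ≥ 9 ÷ (1/4999) = 44991.
14⁴ = 38416 < 44991 ≤ 50625 = 15⁴, so L = 15.

15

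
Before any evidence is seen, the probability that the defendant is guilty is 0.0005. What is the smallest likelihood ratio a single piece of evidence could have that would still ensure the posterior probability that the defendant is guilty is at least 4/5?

Prior odds = 0.0005/0.9995 = 1/1999.
Target odds = 0.8/0.2 = 4.
Required Bayes factor = 4 ÷ (1/1999) = 7996.

7996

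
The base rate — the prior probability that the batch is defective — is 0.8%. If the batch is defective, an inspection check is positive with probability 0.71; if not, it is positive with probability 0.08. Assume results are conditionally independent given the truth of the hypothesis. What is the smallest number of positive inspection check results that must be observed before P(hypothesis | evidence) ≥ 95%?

Prior odds = 0.008/0.992 = 1/124.
Likelihood ratio of a positive = 0.71/0.08 = 8.875.
Target odds: 0.95 ÷ 0.05 = 19.
Require 8.875ⁿ ≥ 19 ÷ (1/124) = 2356.
8.875³ = 357911/512 falls short of 2356 but 8.875⁴ = 25411681/4096 reaches it, so n = 4.

4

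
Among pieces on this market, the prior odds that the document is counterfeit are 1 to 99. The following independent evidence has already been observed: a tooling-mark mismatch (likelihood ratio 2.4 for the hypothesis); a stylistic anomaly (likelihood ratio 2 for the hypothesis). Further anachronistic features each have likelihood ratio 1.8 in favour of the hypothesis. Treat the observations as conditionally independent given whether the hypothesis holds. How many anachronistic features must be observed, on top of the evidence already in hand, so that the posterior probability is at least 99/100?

Prior odds = 1/99.
Combined Bayes factor of the evidence already in hand = 2.4 × 2 = 4.8.
Odds after that evidence = (1/99) × 4.8 = 8/165.
Target odds = 0.99/0.01 = 99.
Need 1.8ⁿ ≥ 99 ÷ (8/165) = 2041.875.
1.8¹² ≈1156.83 falls short of 2041.875 but 1.8¹³ ≈2082.3 reaches it, so n = 13.

13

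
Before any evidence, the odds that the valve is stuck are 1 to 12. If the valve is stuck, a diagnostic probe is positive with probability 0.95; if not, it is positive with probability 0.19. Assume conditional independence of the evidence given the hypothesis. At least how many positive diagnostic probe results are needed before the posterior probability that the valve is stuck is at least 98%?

4

Prior odds = 1/12.
Likelihood ratio of a positive = 0.95/0.19 = 5.
Target posterior odds = 0.98/0.02 = 49.
Need (1/12) × 5ⁿ ≥ 49, i.e. 5ⁿ ≥ 588.
5³ = 125 falls short of 588 but 5⁴ = 625 reaches it, so n = 4.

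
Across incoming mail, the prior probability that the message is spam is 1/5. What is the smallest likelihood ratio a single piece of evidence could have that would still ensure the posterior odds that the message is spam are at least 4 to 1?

Prior odds = 0.2/0.8 = 0.25.
Target odds = 4.
Required Bayes factor = 4 ÷ 0.25 = 16.

16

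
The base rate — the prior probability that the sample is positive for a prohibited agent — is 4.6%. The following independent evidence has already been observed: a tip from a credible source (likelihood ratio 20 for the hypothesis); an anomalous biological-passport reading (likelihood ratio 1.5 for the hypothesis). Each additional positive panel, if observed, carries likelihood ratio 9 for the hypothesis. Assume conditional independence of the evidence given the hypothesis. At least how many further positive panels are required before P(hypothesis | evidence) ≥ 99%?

Prior odds = 0.046/0.954 = 23/477.
Combined Bayes factor of the evidence already in hand = 20 × 1.5 = 30.
Odds after that evidence = (23/477) × 30 = 230/159.
Target odds = 0.99/0.01 = 99.
Need 9ⁿ ≥ 99 ÷ (230/159) = 15741/230.
9¹ = 9 falls short of 15741/230 but 9² = 81 reaches it, so n = 2.

2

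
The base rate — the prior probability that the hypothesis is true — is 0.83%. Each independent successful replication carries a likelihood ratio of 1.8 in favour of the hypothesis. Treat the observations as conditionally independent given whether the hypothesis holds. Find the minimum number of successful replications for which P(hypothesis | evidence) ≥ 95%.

14

Prior odds = 0.0083/0.9917 = 83/9917.
Likelihood ratio per successful replication = 1.8.
Target odds: 0.95 ÷ 0.05 = 19.
Require 1.8ⁿ ≥ 19 ÷ (83/9917) = 188423/83.
1.8¹³ ≈2082.3 falls short of 188423/83 but 1.8¹⁴ ≈3748.13 reaches it, so n = 14.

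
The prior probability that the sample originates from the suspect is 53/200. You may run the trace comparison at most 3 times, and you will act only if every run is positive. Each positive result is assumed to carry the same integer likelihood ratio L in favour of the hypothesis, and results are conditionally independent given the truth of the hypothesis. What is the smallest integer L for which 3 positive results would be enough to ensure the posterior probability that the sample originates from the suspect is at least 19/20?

4

Prior odds = 0.265/0.735 = 53/147.
Target odds = 0.95/0.05 = 19.
Need L³ ≥ 19 ÷ (53/147) = 2793/53.
3³ = 27 < 2793/53 ≤ 64 = 4³, so L = 4.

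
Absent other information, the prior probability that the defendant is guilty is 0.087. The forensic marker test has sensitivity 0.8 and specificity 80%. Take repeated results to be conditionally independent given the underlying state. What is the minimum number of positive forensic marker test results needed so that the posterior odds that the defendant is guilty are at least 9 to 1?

4

Prior odds = 0.087/0.913 = 87/913.
False-positive rate = 1 − 0.8 = 0.2; likelihood ratio of a positive = 0.8/0.2 = 4.
Target odds = 9.
Require 4ⁿ ≥ 9 ÷ (87/913) = 2739/29.
4³ = 64 falls short of 2739/29 but 4⁴ = 256 reaches it, so n = 4.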